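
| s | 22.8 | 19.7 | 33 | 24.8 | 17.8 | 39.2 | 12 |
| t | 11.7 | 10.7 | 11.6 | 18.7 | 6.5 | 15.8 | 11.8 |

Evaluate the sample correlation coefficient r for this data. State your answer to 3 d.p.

0.470

n = 7, Σs = 169.3, Σt = 86.8, Σs² = 4609.45, Σt² = 1166.76, Σst = 2200.77
nΣst − ΣsΣt = 15405.39 − 14695.24 = 710.15
nΣs² − (Σs)² = 32266.15 − 28662.49 = 3603.66; nΣt² − (Σt)² = 8167.32 − 7534.24 = 633.08
r = 710.15 / √(3603.66 × 633.08) = 710.15 / 1510.4321 ≈ 0.470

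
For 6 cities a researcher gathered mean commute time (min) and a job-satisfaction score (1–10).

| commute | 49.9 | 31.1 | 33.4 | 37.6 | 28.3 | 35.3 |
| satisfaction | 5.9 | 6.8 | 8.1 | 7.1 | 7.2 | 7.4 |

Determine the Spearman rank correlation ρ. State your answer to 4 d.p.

-0.3714

Rank commute: 6, 2, 3, 5, 1, 4
Rank satisfaction: 1, 2, 6, 3, 4, 5
d = rank(commute) − rank(satisfaction): 5, 0, -3, 2, -3, -1; Σd² = 48
ρ = 1 − 6Σd² / [n(n²−1)] = 1 − 6×48 / (6×35) = 1 − 288/210 ≈ -0.3714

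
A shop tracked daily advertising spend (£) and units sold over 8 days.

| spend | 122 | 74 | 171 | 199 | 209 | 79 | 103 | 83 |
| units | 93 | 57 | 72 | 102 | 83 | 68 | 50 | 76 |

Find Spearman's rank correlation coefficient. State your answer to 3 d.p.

0.667

Rank spend: 5, 1, 6, 7, 8, 2, 4, 3
Rank units: 7, 2, 4, 8, 6, 3, 1, 5
d = rank(spend) − rank(units): -2, -1, 2, -1, 2, -1, 3, -2; Σd² = 28
ρ = 1 − 6Σd² / [n(n²−1)] = 1 − 6×28 / (8×63) = 1 − 168/504 ≈ 0.667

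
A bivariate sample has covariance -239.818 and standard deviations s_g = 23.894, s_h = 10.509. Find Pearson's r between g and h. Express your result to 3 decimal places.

-0.955

r = Cov(g,h) / (s_g · s_h) = -239.818 / (23.894 × 10.509)
  = -239.818 / 251.1020 ≈ -0.955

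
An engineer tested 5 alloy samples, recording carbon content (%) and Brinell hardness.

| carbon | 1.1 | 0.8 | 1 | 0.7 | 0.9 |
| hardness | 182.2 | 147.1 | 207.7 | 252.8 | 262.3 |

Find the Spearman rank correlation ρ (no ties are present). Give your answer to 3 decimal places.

Rank carbon: 5, 2, 4, 1, 3
Rank hardness: 2, 1, 3, 4, 5
d = rank(carbon) − rank(hardness): 3, 1, 1, -3, -2; Σd² = 24
ρ = 1 − 6Σd² / [n(n²−1)] = 1 − 6×24 / (5×24) = 1 − 144/120 ≈ -0.200

-0.200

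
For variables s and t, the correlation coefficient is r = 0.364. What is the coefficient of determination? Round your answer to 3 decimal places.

0.132

r² = (0.364)² = 0.132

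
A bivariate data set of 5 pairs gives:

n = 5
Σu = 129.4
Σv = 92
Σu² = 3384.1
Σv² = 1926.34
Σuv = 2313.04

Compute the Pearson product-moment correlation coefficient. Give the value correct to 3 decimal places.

-0.749

r = (nΣuv − ΣuΣv) / √[(nΣu² − (Σu)²)(nΣv² − (Σv)²)]
Numerator: 5×2313.04 − 129.4×92 = -339.6
Denominator: √[(16920.5 − 16744.36)(9631.7 − 8464)] = √[176.14 × 1167.7] = 453.5181
r = -339.6 / 453.5181 ≈ -0.749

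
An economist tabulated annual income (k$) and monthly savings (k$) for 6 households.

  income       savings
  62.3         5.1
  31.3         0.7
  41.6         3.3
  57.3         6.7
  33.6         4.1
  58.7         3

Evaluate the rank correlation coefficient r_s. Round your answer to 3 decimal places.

Rank income: 6, 1, 3, 4, 2, 5
Rank savings: 5, 1, 3, 6, 4, 2
d = rank(income) − rank(savings): 1, 0, 0, -2, -2, 3; Σd² = 18
ρ = 1 − 6Σd² / [n(n²−1)] = 1 − 6×18 / (6×35) = 1 − 108/210 ≈ 0.486

0.486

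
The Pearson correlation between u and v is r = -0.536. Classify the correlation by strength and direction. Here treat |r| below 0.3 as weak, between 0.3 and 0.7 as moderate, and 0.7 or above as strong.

r = -0.536 < 0 so the relationship is negative.
|r| = 0.536, which falls in the moderate range.

moderate negative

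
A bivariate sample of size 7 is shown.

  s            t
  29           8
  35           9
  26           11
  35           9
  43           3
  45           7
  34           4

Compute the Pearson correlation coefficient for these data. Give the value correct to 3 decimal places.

n = 7, Σs = 247, Σt = 51, Σs² = 8997, Σt² = 421, Σst = 1728
nΣst − ΣsΣt = 12096 − 12597 = -501
nΣs² − (Σs)² = 62979 − 61009 = 1970; nΣt² − (Σt)² = 2947 − 2601 = 346
r = -501 / √(1970 × 346) = -501 / 825.6028 ≈ -0.607

-0.607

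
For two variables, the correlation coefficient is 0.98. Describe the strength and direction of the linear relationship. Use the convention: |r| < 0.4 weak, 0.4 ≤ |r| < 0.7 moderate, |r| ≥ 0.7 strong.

strong positive

r = 0.98 > 0 so the relationship is positive.
|r| = 0.98, which falls in the strong range.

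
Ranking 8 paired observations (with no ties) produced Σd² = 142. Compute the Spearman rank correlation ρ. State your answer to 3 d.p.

ρ = 1 − 6Σd² / [n(n²−1)] = 1 − 6×142 / (8×63)
  = 1 − 852/504 = 1 − 1.6905 ≈ -0.690

-0.690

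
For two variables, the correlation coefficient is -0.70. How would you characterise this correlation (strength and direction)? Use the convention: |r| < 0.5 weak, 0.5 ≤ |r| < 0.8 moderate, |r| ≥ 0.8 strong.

r = -0.70 < 0 so the relationship is negative.
|r| = 0.70, which falls in the moderate range.

moderate negative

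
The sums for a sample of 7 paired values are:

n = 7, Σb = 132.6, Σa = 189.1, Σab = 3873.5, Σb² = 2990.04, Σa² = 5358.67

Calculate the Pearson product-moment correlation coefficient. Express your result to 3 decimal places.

0.842

r = (nΣab − ΣaΣb) / √[(nΣa² − (Σa)²)(nΣb² − (Σb)²)]
Numerator: 7×3873.5 − 189.1×132.6 = 2039.84
Denominator: √[(37510.69 − 35758.81)(20930.28 − 17582.76)] = √[1751.88 × 3347.52] = 2421.6633
r = 2039.84 / 2421.6633 ≈ 0.842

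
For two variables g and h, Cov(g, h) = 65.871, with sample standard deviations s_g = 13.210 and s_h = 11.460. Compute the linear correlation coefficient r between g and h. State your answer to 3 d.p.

r = Cov(g,h) / (s_g · s_h) = 65.871 / (13.210 × 11.460)
  = 65.871 / 151.3866 ≈ 0.435

0.435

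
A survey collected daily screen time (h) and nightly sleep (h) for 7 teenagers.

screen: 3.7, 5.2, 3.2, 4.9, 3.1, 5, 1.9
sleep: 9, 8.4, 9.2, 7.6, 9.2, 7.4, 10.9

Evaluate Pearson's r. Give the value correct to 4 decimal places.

n = 7, Σx = 27, Σy = 61.7, Σx² = 113.2, Σy² = 552.17, Σxy = 229.89
nΣxy − ΣxΣy = 1609.23 − 1665.9 = -56.67
nΣx² − (Σx)² = 792.4 − 729 = 63.4; nΣy² − (Σy)² = 3865.19 − 3806.89 = 58.3
r = -56.67 / √(63.4 × 58.3) = -56.67 / 60.7965 ≈ -0.9321

-0.9321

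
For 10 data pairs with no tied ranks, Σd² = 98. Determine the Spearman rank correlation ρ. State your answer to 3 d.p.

ρ = 1 − 6Σd² / [n(n²−1)] = 1 − 6×98 / (10×99)
  = 1 − 588/990 = 1 − 0.5939 ≈ 0.406

0.406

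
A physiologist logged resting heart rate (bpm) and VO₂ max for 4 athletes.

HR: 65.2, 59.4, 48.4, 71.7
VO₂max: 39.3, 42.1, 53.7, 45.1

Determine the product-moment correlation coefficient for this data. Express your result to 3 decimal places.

n = 4, Σx = 244.7, Σy = 180.2, Σx² = 15262.85, Σy² = 8234.6, Σxy = 10895.85
nΣxy − ΣxΣy = 43583.4 − 44094.94 = -511.54
nΣx² − (Σx)² = 61051.4 − 59878.09 = 1173.31; nΣy² − (Σy)² = 32938.4 − 32472.04 = 466.36
r = -511.54 / √(1173.31 × 466.36) = -511.54 / 739.7194 ≈ -0.692

-0.692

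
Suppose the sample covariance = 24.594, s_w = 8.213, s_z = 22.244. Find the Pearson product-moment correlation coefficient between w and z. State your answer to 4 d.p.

r = Cov(w,z) / (s_w · s_z) = 24.594 / (8.213 × 22.244)
  = 24.594 / 182.6900 ≈ 0.1346

0.1346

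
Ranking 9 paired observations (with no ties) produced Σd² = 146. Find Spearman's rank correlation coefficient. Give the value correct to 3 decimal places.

ρ = 1 − 6Σd² / [n(n²−1)] = 1 − 6×146 / (9×80)
  = 1 − 876/720 = 1 − 1.2167 ≈ -0.217

-0.217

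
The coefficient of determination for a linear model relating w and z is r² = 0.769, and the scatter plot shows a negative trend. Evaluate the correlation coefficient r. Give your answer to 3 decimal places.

-0.877

|r| = √0.769 = 0.877
The association is negative, so r = −0.877.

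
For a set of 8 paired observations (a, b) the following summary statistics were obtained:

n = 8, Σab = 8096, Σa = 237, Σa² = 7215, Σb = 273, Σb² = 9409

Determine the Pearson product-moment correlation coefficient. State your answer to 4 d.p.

0.0624

r = (nΣab − ΣaΣb) / √[(nΣa² − (Σa)²)(nΣb² − (Σb)²)]
Numerator: 8×8096 − 237×273 = 67
Denominator: √[(57720 − 56169)(75272 − 74529)] = √[1551 × 743] = 1073.4957
r = 67 / 1073.4957 ≈ 0.0624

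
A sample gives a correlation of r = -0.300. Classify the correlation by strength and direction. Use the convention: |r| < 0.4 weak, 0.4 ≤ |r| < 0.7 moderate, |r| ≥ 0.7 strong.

weak negative

r = -0.300 < 0 so the relationship is negative.
|r| = 0.300, which falls in the weak range.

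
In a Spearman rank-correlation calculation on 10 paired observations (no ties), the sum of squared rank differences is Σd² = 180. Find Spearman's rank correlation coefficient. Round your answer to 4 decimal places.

ρ = 1 − 6Σd² / [n(n²−1)] = 1 − 6×180 / (10×99)
  = 1 − 1080/990 = 1 − 1.09091 ≈ -0.0909

-0.0909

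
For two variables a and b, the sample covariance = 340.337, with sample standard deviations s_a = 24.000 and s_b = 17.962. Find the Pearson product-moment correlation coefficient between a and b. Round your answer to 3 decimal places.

0.789

r = Cov(a,b) / (s_a · s_b) = 340.337 / (24.000 × 17.962)
  = 340.337 / 431.0880 ≈ 0.789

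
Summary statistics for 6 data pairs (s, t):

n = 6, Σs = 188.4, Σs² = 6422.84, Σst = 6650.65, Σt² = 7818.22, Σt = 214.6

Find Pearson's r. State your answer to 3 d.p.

-0.326

r = (nΣst − ΣsΣt) / √[(nΣs² − (Σs)²)(nΣt² − (Σt)²)]
Numerator: 6×6650.65 − 188.4×214.6 = -526.74
Denominator: √[(38537.04 − 35494.56)(46909.32 − 46053.16)] = √[3042.48 × 856.16] = 1613.9547
r = -526.74 / 1613.9547 ≈ -0.326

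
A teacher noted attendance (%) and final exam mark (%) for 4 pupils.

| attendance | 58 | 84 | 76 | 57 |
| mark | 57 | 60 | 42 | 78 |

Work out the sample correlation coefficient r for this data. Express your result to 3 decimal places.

n = 4, Σx = 275, Σy = 237, Σx² = 19445, Σy² = 14697, Σxy = 15984
nΣxy − ΣxΣy = 63936 − 65175 = -1239
nΣx² − (Σx)² = 77780 − 75625 = 2155; nΣy² − (Σy)² = 58788 − 56169 = 2619
r = -1239 / √(2155 × 2619) = -1239 / 2375.6988 ≈ -0.522

-0.522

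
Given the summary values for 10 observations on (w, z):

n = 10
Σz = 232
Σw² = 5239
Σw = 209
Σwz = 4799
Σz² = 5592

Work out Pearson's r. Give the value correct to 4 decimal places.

-0.1166

r = (nΣwz − ΣwΣz) / √[(nΣw² − (Σw)²)(nΣz² − (Σz)²)]
Numerator: 10×4799 − 209×232 = -498
Denominator: √[(52390 − 43681)(55920 − 53824)] = √[8709 × 2096] = 4272.4775
r = -498 / 4272.4775 ≈ -0.1166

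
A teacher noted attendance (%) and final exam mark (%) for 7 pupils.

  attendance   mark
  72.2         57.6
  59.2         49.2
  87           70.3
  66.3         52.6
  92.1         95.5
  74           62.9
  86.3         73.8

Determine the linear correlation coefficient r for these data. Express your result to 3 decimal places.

0.920

n = 7, Σx = 537.1, Σy = 461.9, Σx² = 42088.27, Σy² = 31970.35, Σxy = 36493.93
nΣxy − ΣxΣy = 255457.51 − 248086.49 = 7371.02
nΣx² − (Σx)² = 294617.89 − 288476.41 = 6141.48; nΣy² − (Σy)² = 223792.45 − 213351.61 = 10440.84
r = 7371.02 / √(6141.48 × 10440.84) = 7371.02 / 8007.6345 ≈ 0.920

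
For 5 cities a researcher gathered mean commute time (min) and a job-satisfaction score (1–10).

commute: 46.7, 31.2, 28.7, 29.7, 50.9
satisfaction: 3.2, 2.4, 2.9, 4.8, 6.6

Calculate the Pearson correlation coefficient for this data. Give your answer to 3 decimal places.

0.567

n = 5, Σx = 187.2, Σy = 19.9, Σx² = 7450.92, Σy² = 91.01, Σxy = 786.05
nΣxy − ΣxΣy = 3930.25 − 3725.28 = 204.97
nΣx² − (Σx)² = 37254.6 − 35043.84 = 2210.76; nΣy² − (Σy)² = 455.05 − 396.01 = 59.04
r = 204.97 / √(2210.76 × 59.04) = 204.97 / 361.2800 ≈ 0.567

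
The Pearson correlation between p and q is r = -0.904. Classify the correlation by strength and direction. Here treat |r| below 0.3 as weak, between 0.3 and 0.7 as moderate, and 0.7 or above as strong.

strong negative

r = -0.904 < 0 so the relationship is negative.
|r| = 0.904, which falls in the strong range.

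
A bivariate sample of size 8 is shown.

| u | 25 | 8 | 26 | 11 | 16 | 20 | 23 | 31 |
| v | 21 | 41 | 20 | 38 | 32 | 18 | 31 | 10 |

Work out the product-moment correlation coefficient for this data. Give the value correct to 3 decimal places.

n = 8, Σu = 160, Σv = 211, Σu² = 3632, Σv² = 6375, Σuv = 3686
nΣuv − ΣuΣv = 29488 − 33760 = -4272
nΣu² − (Σu)² = 29056 − 25600 = 3456; nΣv² − (Σv)² = 51000 − 44521 = 6479
r = -4272 / √(3456 × 6479) = -4272 / 4731.9577 ≈ -0.903

-0.903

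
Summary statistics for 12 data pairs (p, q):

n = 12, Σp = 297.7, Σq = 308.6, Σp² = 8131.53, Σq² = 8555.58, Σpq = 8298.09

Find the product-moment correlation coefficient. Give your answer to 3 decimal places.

0.945

r = (nΣpq − ΣpΣq) / √[(nΣp² − (Σp)²)(nΣq² − (Σq)²)]
Numerator: 12×8298.09 − 297.7×308.6 = 7706.86
Denominator: √[(97578.36 − 88625.29)(102666.96 − 95233.96)] = √[8953.07 × 7433] = 8157.7061
r = 7706.86 / 8157.7061 ≈ 0.945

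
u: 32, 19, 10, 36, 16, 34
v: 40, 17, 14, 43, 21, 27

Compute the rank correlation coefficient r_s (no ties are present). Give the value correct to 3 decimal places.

Rank u: 4, 3, 1, 6, 2, 5
Rank v: 5, 2, 1, 6, 3, 4
d = rank(u) − rank(v): -1, 1, 0, 0, -1, 1; Σd² = 4
ρ = 1 − 6Σd² / [n(n²−1)] = 1 − 6×4 / (6×35) = 1 − 24/210 ≈ 0.886

0.886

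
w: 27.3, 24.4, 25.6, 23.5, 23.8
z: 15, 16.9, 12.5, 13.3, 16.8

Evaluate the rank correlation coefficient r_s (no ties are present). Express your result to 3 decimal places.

-0.100

Rank w: 5, 3, 4, 1, 2
Rank z: 3, 5, 1, 2, 4
d = rank(w) − rank(z): 2, -2, 3, -1, -2; Σd² = 22
ρ = 1 − 6Σd² / [n(n²−1)] = 1 − 6×22 / (5×24) = 1 − 132/120 ≈ -0.100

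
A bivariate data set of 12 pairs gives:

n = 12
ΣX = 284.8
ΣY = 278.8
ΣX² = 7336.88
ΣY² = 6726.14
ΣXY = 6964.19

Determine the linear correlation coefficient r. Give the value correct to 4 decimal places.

0.9164

r = (nΣXY − ΣXΣY) / √[(nΣX² − (ΣX)²)(nΣY² − (ΣY)²)]
Numerator: 12×6964.19 − 284.8×278.8 = 4168.04
Denominator: √[(88042.56 − 81111.04)(80713.68 − 77729.44)] = √[6931.52 × 2984.24] = 4548.1116
r = 4168.04 / 4548.1116 ≈ 0.9164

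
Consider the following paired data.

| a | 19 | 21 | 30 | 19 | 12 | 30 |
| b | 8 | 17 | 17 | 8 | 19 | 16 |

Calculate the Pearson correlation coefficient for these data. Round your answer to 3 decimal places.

n = 6, Σa = 131, Σb = 85, Σa² = 3107, Σb² = 1323, Σab = 1879
nΣab − ΣaΣb = 11274 − 11135 = 139
nΣa² − (Σa)² = 18642 − 17161 = 1481; nΣb² − (Σb)² = 7938 − 7225 = 713
r = 139 / √(1481 × 713) = 139 / 1027.5957 ≈ 0.135

0.135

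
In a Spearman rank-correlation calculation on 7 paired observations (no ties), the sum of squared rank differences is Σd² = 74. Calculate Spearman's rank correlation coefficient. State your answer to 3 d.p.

ρ = 1 − 6Σd² / [n(n²−1)] = 1 − 6×74 / (7×48)
  = 1 − 444/336 = 1 − 1.3214 ≈ -0.321

-0.321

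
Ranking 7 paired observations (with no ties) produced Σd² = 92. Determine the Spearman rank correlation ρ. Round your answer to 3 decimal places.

-0.643

ρ = 1 − 6Σd² / [n(n²−1)] = 1 − 6×92 / (7×48)
  = 1 − 552/336 = 1 − 1.6429 ≈ -0.643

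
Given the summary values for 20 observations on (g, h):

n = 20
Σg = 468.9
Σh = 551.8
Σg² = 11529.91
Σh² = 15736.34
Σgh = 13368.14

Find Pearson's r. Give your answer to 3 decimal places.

r = (nΣgh − ΣgΣh) / √[(nΣg² − (Σg)²)(nΣh² − (Σh)²)]
Numerator: 20×13368.14 − 468.9×551.8 = 8623.78
Denominator: √[(230598.2 − 219867.21)(314726.8 − 304483.24)] = √[10730.99 × 10243.56] = 10484.4428
r = 8623.78 / 10484.4428 ≈ 0.823

0.823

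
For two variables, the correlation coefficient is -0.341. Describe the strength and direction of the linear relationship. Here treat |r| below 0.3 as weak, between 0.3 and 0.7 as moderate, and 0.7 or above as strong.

r = -0.341 < 0 so the relationship is negative.
|r| = 0.341, which falls in the moderate range.

moderate negative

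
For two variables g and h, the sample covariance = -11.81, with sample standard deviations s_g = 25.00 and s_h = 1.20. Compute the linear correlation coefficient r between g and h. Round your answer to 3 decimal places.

-0.394

r = Cov(g,h) / (s_g · s_h) = -11.81 / (25.00 × 1.20)
  = -11.81 / 30.0000 ≈ -0.394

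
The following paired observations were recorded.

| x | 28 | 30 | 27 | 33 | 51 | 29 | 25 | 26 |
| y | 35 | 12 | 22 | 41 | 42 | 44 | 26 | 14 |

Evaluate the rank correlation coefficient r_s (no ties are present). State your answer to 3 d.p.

0.452

Rank x: 4, 6, 3, 7, 8, 5, 1, 2
Rank y: 5, 1, 3, 6, 7, 8, 4, 2
d = rank(x) − rank(y): -1, 5, 0, 1, 1, -3, -3, 0; Σd² = 46
ρ = 1 − 6Σd² / [n(n²−1)] = 1 − 6×46 / (8×63) = 1 − 276/504 ≈ 0.452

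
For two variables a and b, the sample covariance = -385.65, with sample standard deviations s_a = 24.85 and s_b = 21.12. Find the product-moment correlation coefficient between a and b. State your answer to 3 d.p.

-0.735

r = Cov(a,b) / (s_a · s_b) = -385.65 / (24.85 × 21.12)
  = -385.65 / 524.8320 ≈ -0.735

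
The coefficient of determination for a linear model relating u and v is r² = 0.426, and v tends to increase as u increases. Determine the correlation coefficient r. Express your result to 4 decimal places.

|r| = √0.426 = 0.6527
The association is positive, so r = 0.6527.

0.6527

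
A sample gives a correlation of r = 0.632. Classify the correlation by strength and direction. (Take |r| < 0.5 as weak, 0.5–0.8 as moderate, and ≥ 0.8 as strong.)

r = 0.632 > 0 so the relationship is positive.
|r| = 0.632, which falls in the moderate range.

moderate positive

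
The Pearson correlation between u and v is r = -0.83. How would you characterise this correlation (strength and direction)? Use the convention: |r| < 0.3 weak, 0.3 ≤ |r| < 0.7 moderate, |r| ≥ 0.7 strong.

strong negative

r = -0.83 < 0 so the relationship is negative.
|r| = 0.83, which falls in the strong range.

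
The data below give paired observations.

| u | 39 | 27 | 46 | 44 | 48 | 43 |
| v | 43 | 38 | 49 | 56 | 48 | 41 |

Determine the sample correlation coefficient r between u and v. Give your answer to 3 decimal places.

n = 6, Σu = 247, Σv = 275, Σu² = 10455, Σv² = 12815, Σuv = 11488
nΣuv − ΣuΣv = 68928 − 67925 = 1003
nΣu² − (Σu)² = 62730 − 61009 = 1721; nΣv² − (Σv)² = 76890 − 75625 = 1265
r = 1003 / √(1721 × 1265) = 1003 / 1475.4881 ≈ 0.680

0.680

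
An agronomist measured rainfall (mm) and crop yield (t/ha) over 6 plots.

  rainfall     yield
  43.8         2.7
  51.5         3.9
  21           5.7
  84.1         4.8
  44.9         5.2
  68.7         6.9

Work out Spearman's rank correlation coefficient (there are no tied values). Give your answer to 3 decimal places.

Rank rainfall: 2, 4, 1, 6, 3, 5
Rank yield: 1, 2, 5, 3, 4, 6
d = rank(rainfall) − rank(yield): 1, 2, -4, 3, -1, -1; Σd² = 32
ρ = 1 − 6Σd² / [n(n²−1)] = 1 − 6×32 / (6×35) = 1 − 192/210 ≈ 0.086

0.086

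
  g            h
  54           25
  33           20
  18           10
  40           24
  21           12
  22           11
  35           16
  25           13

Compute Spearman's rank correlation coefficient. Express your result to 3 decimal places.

0.952

Rank g: 8, 5, 1, 7, 2, 3, 6, 4
Rank h: 8, 6, 1, 7, 3, 2, 5, 4
d = rank(g) − rank(h): 0, -1, 0, 0, -1, 1, 1, 0; Σd² = 4
ρ = 1 − 6Σd² / [n(n²−1)] = 1 − 6×4 / (8×63) = 1 − 24/504 ≈ 0.952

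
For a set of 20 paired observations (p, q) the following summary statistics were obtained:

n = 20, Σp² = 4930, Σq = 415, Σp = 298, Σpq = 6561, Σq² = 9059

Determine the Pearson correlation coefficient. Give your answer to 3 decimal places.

r = (nΣpq − ΣpΣq) / √[(nΣp² − (Σp)²)(nΣq² − (Σq)²)]
Numerator: 20×6561 − 298×415 = 7550
Denominator: √[(98600 − 88804)(181180 − 172225)] = √[9796 × 8955] = 9366.0653
r = 7550 / 9366.0653 ≈ 0.806

0.806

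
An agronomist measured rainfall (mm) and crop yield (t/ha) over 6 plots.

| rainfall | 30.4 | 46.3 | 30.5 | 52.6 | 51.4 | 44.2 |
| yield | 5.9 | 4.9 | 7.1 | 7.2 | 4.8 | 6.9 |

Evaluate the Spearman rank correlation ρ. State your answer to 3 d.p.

0.029

Rank rainfall: 1, 4, 2, 6, 5, 3
Rank yield: 3, 2, 5, 6, 1, 4
d = rank(rainfall) − rank(yield): -2, 2, -3, 0, 4, -1; Σd² = 34
ρ = 1 − 6Σd² / [n(n²−1)] = 1 − 6×34 / (6×35) = 1 − 204/210 ≈ 0.029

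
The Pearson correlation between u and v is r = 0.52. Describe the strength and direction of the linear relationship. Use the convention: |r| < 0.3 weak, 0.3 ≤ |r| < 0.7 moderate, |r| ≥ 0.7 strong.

moderate positive

r = 0.52 > 0 so the relationship is positive.
|r| = 0.52, which falls in the moderate range.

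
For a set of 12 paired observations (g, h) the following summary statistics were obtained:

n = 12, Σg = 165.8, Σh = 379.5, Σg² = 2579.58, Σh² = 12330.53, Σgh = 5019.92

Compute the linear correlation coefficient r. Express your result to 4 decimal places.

-0.7253

r = (nΣgh − ΣgΣh) / √[(nΣg² − (Σg)²)(nΣh² − (Σh)²)]
Numerator: 12×5019.92 − 165.8×379.5 = -2682.06
Denominator: √[(30954.96 − 27489.64)(147966.36 − 144020.25)] = √[3465.32 × 3946.11] = 3697.9094
r = -2682.06 / 3697.9094 ≈ -0.7253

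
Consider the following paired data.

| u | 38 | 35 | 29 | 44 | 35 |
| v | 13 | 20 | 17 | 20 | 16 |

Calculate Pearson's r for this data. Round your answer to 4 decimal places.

0.2146

n = 5, Σu = 181, Σv = 86, Σu² = 6671, Σv² = 1514, Σuv = 3127
nΣuv − ΣuΣv = 15635 − 15566 = 69
nΣu² − (Σu)² = 33355 − 32761 = 594; nΣv² − (Σv)² = 7570 − 7396 = 174
r = 69 / √(594 × 174) = 69 / 321.4903 ≈ 0.2146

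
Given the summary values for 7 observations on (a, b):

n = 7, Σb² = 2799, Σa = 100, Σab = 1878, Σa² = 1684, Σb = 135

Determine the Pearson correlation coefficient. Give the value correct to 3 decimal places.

r = (nΣab − ΣaΣb) / √[(nΣa² − (Σa)²)(nΣb² − (Σb)²)]
Numerator: 7×1878 − 100×135 = -354
Denominator: √[(11788 − 10000)(19593 − 18225)] = √[1788 × 1368] = 1563.9642
r = -354 / 1563.9642 ≈ -0.226

-0.226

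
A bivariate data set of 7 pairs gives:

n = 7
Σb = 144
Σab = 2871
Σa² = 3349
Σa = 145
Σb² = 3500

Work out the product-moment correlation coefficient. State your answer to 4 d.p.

r = (nΣab − ΣaΣb) / √[(nΣa² − (Σa)²)(nΣb² − (Σb)²)]
Numerator: 7×2871 − 145×144 = -783
Denominator: √[(23443 − 21025)(24500 − 20736)] = √[2418 × 3764] = 3016.8447
r = -783 / 3016.8447 ≈ -0.2595

-0.2595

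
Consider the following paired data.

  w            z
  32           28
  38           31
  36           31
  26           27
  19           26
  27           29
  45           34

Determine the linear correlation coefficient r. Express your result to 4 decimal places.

n = 7, Σw = 223, Σz = 206, Σw² = 7555, Σz² = 6108, Σwz = 6699
nΣwz − ΣwΣz = 46893 − 45938 = 955
nΣw² − (Σw)² = 52885 − 49729 = 3156; nΣz² − (Σz)² = 42756 − 42436 = 320
r = 955 / √(3156 × 320) = 955 / 1004.9478 ≈ 0.9503

0.9503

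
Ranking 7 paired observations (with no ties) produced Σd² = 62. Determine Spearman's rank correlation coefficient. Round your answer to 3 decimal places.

ρ = 1 − 6Σd² / [n(n²−1)] = 1 − 6×62 / (7×48)
  = 1 − 372/336 = 1 − 1.1071 ≈ -0.107

-0.107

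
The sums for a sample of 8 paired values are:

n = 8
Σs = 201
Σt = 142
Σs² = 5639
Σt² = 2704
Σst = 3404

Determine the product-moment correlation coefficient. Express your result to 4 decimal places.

-0.4981

r = (nΣst − ΣsΣt) / √[(nΣs² − (Σs)²)(nΣt² − (Σt)²)]
Numerator: 8×3404 − 201×142 = -1310
Denominator: √[(45112 − 40401)(21632 − 20164)] = √[4711 × 1468] = 2629.7810
r = -1310 / 2629.7810 ≈ -0.4981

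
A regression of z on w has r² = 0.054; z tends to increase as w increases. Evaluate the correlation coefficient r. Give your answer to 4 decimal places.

0.2324

|r| = √0.054 = 0.2324
The association is positive, so r = 0.2324.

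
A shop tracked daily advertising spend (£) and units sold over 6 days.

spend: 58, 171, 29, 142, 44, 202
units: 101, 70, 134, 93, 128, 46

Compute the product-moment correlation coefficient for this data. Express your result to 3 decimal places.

-0.952

n = 6, Σx = 646, Σy = 572, Σx² = 96350, Σy² = 60206, Σxy = 49844
nΣxy − ΣxΣy = 299064 − 369512 = -70448
nΣx² − (Σx)² = 578100 − 417316 = 160784; nΣy² − (Σy)² = 361236 − 327184 = 34052
r = -70448 / √(160784 × 34052) = -70448 / 73993.3562 ≈ -0.952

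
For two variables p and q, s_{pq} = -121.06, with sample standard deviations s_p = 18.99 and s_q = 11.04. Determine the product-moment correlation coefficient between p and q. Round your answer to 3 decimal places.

r = Cov(p,q) / (s_p · s_q) = -121.06 / (18.99 × 11.04)
  = -121.06 / 209.6496 ≈ -0.577

-0.577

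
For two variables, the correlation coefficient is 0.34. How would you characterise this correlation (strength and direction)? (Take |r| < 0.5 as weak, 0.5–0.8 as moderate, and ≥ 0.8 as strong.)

weak positive

r = 0.34 > 0 so the relationship is positive.
|r| = 0.34, which falls in the weak range.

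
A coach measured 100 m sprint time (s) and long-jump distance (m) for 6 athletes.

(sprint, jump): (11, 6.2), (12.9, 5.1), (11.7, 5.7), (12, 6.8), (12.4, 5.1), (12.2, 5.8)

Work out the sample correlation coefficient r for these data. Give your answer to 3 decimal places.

n = 6, Σx = 72.2, Σy = 34.7, Σx² = 870.9, Σy² = 202.83, Σxy = 416.28
nΣxy − ΣxΣy = 2497.68 − 2505.34 = -7.66
nΣx² − (Σx)² = 5225.4 − 5212.84 = 12.56; nΣy² − (Σy)² = 1216.98 − 1204.09 = 12.89
r = -7.66 / √(12.56 × 12.89) = -7.66 / 12.7239 ≈ -0.602

-0.602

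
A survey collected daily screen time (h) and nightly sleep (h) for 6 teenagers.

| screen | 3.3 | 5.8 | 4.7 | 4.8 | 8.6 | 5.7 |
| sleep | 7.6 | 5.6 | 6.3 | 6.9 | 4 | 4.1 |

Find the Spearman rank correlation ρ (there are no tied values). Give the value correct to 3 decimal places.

Rank screen: 1, 5, 2, 3, 6, 4
Rank sleep: 6, 3, 4, 5, 1, 2
d = rank(screen) − rank(sleep): -5, 2, -2, -2, 5, 2; Σd² = 66
ρ = 1 − 6Σd² / [n(n²−1)] = 1 − 6×66 / (6×35) = 1 − 396/210 ≈ -0.886

-0.886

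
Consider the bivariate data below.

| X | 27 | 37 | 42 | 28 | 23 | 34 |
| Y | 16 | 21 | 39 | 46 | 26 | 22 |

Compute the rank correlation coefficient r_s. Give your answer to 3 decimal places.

Rank X: 2, 5, 6, 3, 1, 4
Rank Y: 1, 2, 5, 6, 4, 3
d = rank(X) − rank(Y): 1, 3, 1, -3, -3, 1; Σd² = 30
ρ = 1 − 6Σd² / [n(n²−1)] = 1 − 6×30 / (6×35) = 1 − 180/210 ≈ 0.143

0.143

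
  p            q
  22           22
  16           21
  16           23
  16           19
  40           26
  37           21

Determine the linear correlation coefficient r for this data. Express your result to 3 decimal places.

0.569

n = 6, Σp = 147, Σq = 132, Σp² = 4221, Σq² = 2932, Σpq = 3309
nΣpq − ΣpΣq = 19854 − 19404 = 450
nΣp² − (Σp)² = 25326 − 21609 = 3717; nΣq² − (Σq)² = 17592 − 17424 = 168
r = 450 / √(3717 × 168) = 450 / 790.2253 ≈ 0.569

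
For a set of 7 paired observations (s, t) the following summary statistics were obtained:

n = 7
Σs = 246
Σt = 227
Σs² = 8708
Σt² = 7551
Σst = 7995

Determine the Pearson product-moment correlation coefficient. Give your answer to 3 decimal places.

0.161

r = (nΣst − ΣsΣt) / √[(nΣs² − (Σs)²)(nΣt² − (Σt)²)]
Numerator: 7×7995 − 246×227 = 123
Denominator: √[(60956 − 60516)(52857 − 51529)] = √[440 × 1328] = 764.4083
r = 123 / 764.4083 ≈ 0.161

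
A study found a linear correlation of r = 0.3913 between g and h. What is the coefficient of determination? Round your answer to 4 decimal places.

0.1531

r² = (0.3913)² = 0.1531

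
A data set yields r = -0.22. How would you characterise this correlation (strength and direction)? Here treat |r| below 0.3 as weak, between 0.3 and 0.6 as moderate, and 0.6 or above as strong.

r = -0.22 < 0 so the relationship is negative.
|r| = 0.22, which falls in the weak range.

weak negative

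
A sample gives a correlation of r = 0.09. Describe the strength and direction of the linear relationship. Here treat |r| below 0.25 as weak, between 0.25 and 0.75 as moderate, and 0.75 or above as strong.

weak positive

r = 0.09 > 0 so the relationship is positive.
|r| = 0.09, which falls in the weak range.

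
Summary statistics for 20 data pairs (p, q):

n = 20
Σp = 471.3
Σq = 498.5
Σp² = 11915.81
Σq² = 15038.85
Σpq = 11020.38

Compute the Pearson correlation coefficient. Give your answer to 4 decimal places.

r = (nΣpq − ΣpΣq) / √[(nΣp² − (Σp)²)(nΣq² − (Σq)²)]
Numerator: 20×11020.38 − 471.3×498.5 = -14535.45
Denominator: √[(238316.2 − 222123.69)(300777 − 248502.25)] = √[16192.51 × 52274.75] = 29093.9755
r = -14535.45 / 29093.9755 ≈ -0.4996

-0.4996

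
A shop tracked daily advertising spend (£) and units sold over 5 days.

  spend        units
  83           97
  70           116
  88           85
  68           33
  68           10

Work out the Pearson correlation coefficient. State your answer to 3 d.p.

0.512

n = 5, Σx = 377, Σy = 341, Σx² = 28781, Σy² = 31279, Σxy = 26575
nΣxy − ΣxΣy = 132875 − 128557 = 4318
nΣx² − (Σx)² = 143905 − 142129 = 1776; nΣy² − (Σy)² = 156395 − 116281 = 40114
r = 4318 / √(1776 × 40114) = 4318 / 8440.5251 ≈ 0.512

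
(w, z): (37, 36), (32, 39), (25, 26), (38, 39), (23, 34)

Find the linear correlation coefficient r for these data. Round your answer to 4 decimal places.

0.6843

n = 5, Σw = 155, Σz = 174, Σw² = 4991, Σz² = 6170, Σwz = 5494
nΣwz − ΣwΣz = 27470 − 26970 = 500
nΣw² − (Σw)² = 24955 − 24025 = 930; nΣz² − (Σz)² = 30850 − 30276 = 574
r = 500 / √(930 × 574) = 500 / 730.6299 ≈ 0.6843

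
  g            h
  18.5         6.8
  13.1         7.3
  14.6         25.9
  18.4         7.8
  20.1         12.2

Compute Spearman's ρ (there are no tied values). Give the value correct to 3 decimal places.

Rank g: 4, 1, 2, 3, 5
Rank h: 1, 2, 5, 3, 4
d = rank(g) − rank(h): 3, -1, -3, 0, 1; Σd² = 20
ρ = 1 − 6Σd² / [n(n²−1)] = 1 − 6×20 / (5×24) = 1 − 120/120 ≈ 0.000

0.000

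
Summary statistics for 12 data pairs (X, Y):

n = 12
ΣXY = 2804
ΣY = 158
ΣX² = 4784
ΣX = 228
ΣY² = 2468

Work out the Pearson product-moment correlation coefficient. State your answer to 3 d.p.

r = (nΣXY − ΣXΣY) / √[(nΣX² − (ΣX)²)(nΣY² − (ΣY)²)]
Numerator: 12×2804 − 228×158 = -2376
Denominator: √[(57408 − 51984)(29616 − 24964)] = √[5424 × 4652] = 5023.1910
r = -2376 / 5023.1910 ≈ -0.473

-0.473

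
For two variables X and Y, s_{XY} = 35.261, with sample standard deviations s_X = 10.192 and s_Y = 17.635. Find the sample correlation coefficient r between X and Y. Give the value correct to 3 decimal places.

r = Cov(X,Y) / (s_X · s_Y) = 35.261 / (10.192 × 17.635)
  = 35.261 / 179.7359 ≈ 0.196

0.196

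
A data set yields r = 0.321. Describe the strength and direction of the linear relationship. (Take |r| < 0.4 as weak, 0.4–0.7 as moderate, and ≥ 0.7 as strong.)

weak positive

r = 0.321 > 0 so the relationship is positive.
|r| = 0.321, which falls in the weak range.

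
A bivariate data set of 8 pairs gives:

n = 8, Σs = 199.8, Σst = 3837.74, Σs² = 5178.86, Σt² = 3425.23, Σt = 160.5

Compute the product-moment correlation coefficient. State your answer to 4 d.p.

r = (nΣst − ΣsΣt) / √[(nΣs² − (Σs)²)(nΣt² − (Σt)²)]
Numerator: 8×3837.74 − 199.8×160.5 = -1365.98
Denominator: √[(41430.88 − 39920.04)(27401.84 − 25760.25)] = √[1510.84 × 1641.59] = 1574.8587
r = -1365.98 / 1574.8587 ≈ -0.8674

-0.8674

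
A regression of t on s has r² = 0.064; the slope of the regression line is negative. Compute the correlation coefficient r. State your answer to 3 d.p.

|r| = √0.064 = 0.253
The association is negative, so r = −0.253.

-0.253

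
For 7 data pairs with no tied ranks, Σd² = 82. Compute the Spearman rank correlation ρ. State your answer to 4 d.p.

-0.4643

ρ = 1 − 6Σd² / [n(n²−1)] = 1 − 6×82 / (7×48)
  = 1 − 492/336 = 1 − 1.46429 ≈ -0.4643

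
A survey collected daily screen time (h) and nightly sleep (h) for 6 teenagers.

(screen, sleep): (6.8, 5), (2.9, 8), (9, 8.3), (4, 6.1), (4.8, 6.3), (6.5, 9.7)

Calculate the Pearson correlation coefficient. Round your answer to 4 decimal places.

0.1919

n = 6, Σx = 34, Σy = 43.4, Σx² = 216.94, Σy² = 328.88, Σxy = 249.59
nΣxy − ΣxΣy = 1497.54 − 1475.6 = 21.94
nΣx² − (Σx)² = 1301.64 − 1156 = 145.64; nΣy² − (Σy)² = 1973.28 − 1883.56 = 89.72
r = 21.94 / √(145.64 × 89.72) = 21.94 / 114.3102 ≈ 0.1919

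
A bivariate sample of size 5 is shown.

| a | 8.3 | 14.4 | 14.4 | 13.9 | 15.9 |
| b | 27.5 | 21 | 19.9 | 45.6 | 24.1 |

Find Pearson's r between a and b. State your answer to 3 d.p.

n = 5, Σa = 66.9, Σb = 138.1, Σa² = 929.63, Σb² = 4253.43, Σab = 1834.24
nΣab − ΣaΣb = 9171.2 − 9238.89 = -67.69
nΣa² − (Σa)² = 4648.15 − 4475.61 = 172.54; nΣb² − (Σb)² = 21267.15 − 19071.61 = 2195.54
r = -67.69 / √(172.54 × 2195.54) = -67.69 / 615.4823 ≈ -0.110

-0.110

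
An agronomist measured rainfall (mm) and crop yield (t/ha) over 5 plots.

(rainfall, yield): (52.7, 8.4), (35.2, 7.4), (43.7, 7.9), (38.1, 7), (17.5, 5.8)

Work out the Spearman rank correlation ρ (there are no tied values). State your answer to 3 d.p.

Rank rainfall: 5, 2, 4, 3, 1
Rank yield: 5, 3, 4, 2, 1
d = rank(rainfall) − rank(yield): 0, -1, 0, 1, 0; Σd² = 2
ρ = 1 − 6Σd² / [n(n²−1)] = 1 − 6×2 / (5×24) = 1 − 12/120 ≈ 0.900

0.900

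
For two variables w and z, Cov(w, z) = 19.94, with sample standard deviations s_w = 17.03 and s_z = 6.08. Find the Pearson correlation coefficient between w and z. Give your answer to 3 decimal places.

0.193

r = Cov(w,z) / (s_w · s_z) = 19.94 / (17.03 × 6.08)
  = 19.94 / 103.5424 ≈ 0.193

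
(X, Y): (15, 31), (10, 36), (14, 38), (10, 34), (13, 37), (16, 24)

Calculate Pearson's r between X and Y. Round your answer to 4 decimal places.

n = 6, ΣX = 78, ΣY = 200, ΣX² = 1046, ΣY² = 6802, ΣXY = 2562
nΣXY − ΣXΣY = 15372 − 15600 = -228
nΣX² − (ΣX)² = 6276 − 6084 = 192; nΣY² − (ΣY)² = 40812 − 40000 = 812
r = -228 / √(192 × 812) = -228 / 394.8468 ≈ -0.5774

-0.5774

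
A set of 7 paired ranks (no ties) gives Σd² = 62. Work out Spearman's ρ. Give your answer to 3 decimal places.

-0.107

ρ = 1 − 6Σd² / [n(n²−1)] = 1 − 6×62 / (7×48)
  = 1 − 372/336 = 1 − 1.1071 ≈ -0.107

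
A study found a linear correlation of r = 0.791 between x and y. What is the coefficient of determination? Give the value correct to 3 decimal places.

r² = (0.791)² = 0.626

0.626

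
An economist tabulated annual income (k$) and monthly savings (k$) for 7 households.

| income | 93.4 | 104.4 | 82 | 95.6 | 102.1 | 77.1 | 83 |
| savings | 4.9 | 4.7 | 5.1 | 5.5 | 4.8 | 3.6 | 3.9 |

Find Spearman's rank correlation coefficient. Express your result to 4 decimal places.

0.2500

Rank income: 4, 7, 2, 5, 6, 1, 3
Rank savings: 5, 3, 6, 7, 4, 1, 2
d = rank(income) − rank(savings): -1, 4, -4, -2, 2, 0, 1; Σd² = 42
ρ = 1 − 6Σd² / [n(n²−1)] = 1 − 6×42 / (7×48) = 1 − 252/336 ≈ 0.2500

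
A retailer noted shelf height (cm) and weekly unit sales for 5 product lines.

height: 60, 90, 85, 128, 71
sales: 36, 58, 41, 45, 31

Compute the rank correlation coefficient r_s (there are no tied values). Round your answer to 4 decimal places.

Rank height: 1, 4, 3, 5, 2
Rank sales: 2, 5, 3, 4, 1
d = rank(height) − rank(sales): -1, -1, 0, 1, 1; Σd² = 4
ρ = 1 − 6Σd² / [n(n²−1)] = 1 − 6×4 / (5×24) = 1 − 24/120 ≈ 0.8000

0.8000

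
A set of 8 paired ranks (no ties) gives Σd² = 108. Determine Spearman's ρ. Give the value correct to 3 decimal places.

-0.286

ρ = 1 − 6Σd² / [n(n²−1)] = 1 − 6×108 / (8×63)
  = 1 − 648/504 = 1 − 1.2857 ≈ -0.286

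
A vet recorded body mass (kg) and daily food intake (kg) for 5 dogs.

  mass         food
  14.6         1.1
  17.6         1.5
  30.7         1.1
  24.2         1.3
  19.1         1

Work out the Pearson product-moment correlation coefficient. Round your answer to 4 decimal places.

-0.1284

n = 5, Σx = 106.2, Σy = 6, Σx² = 2415.86, Σy² = 7.36, Σxy = 126.79
nΣxy − ΣxΣy = 633.95 − 637.2 = -3.25
nΣx² − (Σx)² = 12079.3 − 11278.44 = 800.86; nΣy² − (Σy)² = 36.8 − 36 = 0.8
r = -3.25 / √(800.86 × 0.8) = -3.25 / 25.3118 ≈ -0.1284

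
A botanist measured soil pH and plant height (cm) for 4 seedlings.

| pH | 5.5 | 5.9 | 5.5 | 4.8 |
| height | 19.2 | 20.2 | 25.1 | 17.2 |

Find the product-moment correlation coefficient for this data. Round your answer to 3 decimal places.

0.471

n = 4, Σx = 21.7, Σy = 81.7, Σx² = 118.35, Σy² = 1702.53, Σxy = 445.39
nΣxy − ΣxΣy = 1781.56 − 1772.89 = 8.67
nΣx² − (Σx)² = 473.4 − 470.89 = 2.51; nΣy² − (Σy)² = 6810.12 − 6674.89 = 135.23
r = 8.67 / √(2.51 × 135.23) = 8.67 / 18.4236 ≈ 0.471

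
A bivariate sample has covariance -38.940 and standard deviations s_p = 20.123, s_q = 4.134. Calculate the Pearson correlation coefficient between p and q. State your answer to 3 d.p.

r = Cov(p,q) / (s_p · s_q) = -38.940 / (20.123 × 4.134)
  = -38.940 / 83.1885 ≈ -0.468

-0.468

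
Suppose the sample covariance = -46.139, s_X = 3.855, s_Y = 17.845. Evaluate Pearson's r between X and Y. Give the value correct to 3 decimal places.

r = Cov(X,Y) / (s_X · s_Y) = -46.139 / (3.855 × 17.845)
  = -46.139 / 68.7925 ≈ -0.671

-0.671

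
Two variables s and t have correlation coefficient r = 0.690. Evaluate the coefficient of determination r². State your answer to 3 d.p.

r² = (0.690)² = 0.476

0.476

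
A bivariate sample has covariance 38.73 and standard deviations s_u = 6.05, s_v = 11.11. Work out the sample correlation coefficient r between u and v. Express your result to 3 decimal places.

r = Cov(u,v) / (s_u · s_v) = 38.73 / (6.05 × 11.11)
  = 38.73 / 67.2155 ≈ 0.576

0.576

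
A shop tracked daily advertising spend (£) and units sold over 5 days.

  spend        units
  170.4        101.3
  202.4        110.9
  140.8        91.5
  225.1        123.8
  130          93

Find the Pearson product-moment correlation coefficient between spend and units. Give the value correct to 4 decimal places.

0.9780

n = 5, Σx = 868.7, Σy = 520.5, Σx² = 157396.57, Σy² = 54908.19, Σxy = 92548.26
nΣxy − ΣxΣy = 462741.3 − 452158.35 = 10582.95
nΣx² − (Σx)² = 786982.85 − 754639.69 = 32343.16; nΣy² − (Σy)² = 274540.95 − 270920.25 = 3620.7
r = 10582.95 / √(32343.16 × 3620.7) = 10582.95 / 10821.5008 ≈ 0.9780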